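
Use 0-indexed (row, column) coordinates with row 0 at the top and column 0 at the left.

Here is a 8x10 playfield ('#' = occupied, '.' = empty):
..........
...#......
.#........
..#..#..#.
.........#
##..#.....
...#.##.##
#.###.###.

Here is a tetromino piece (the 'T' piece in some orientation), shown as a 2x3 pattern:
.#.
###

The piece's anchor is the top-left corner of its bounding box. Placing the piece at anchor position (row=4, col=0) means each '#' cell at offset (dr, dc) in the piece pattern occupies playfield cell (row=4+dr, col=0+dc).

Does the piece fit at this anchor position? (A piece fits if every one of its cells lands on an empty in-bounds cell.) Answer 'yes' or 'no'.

Answer: no

Derivation:
Check each piece cell at anchor (4, 0):
  offset (0,1) -> (4,1): empty -> OK
  offset (1,0) -> (5,0): occupied ('#') -> FAIL
  offset (1,1) -> (5,1): occupied ('#') -> FAIL
  offset (1,2) -> (5,2): empty -> OK
All cells valid: no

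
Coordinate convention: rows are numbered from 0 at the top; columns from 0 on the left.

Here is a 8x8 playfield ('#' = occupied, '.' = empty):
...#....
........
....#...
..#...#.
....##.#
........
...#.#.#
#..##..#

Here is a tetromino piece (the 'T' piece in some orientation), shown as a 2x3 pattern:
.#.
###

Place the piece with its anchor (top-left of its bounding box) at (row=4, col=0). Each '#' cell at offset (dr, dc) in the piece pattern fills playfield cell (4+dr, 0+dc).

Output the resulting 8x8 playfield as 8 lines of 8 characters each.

Answer: ...#....
........
....#...
..#...#.
.#..##.#
###.....
...#.#.#
#..##..#

Derivation:
Fill (4+0,0+1) = (4,1)
Fill (4+1,0+0) = (5,0)
Fill (4+1,0+1) = (5,1)
Fill (4+1,0+2) = (5,2)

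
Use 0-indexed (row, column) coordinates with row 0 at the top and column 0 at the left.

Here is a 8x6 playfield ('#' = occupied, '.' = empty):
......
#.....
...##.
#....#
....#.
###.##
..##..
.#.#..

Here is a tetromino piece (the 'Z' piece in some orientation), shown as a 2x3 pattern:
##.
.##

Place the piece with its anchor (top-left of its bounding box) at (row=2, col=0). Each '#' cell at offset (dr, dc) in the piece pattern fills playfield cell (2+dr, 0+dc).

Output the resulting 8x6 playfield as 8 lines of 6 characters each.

Answer: ......
#.....
##.##.
###..#
....#.
###.##
..##..
.#.#..

Derivation:
Fill (2+0,0+0) = (2,0)
Fill (2+0,0+1) = (2,1)
Fill (2+1,0+1) = (3,1)
Fill (2+1,0+2) = (3,2)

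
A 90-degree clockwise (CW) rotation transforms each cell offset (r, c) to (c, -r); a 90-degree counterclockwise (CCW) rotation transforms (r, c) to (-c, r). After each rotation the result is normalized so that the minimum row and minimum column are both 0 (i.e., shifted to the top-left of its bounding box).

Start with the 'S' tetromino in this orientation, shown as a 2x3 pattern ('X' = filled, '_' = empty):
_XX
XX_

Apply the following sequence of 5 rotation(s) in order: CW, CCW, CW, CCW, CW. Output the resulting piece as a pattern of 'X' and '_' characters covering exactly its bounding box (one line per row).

Answer: X_
XX
_X

Derivation:
Start:
_XX
XX_
After rotation 1 (CW):
X_
XX
_X
After rotation 2 (CCW):
_XX
XX_
After rotation 3 (CW):
X_
XX
_X
After rotation 4 (CCW):
_XX
XX_
After rotation 5 (CW):
X_
XX
_X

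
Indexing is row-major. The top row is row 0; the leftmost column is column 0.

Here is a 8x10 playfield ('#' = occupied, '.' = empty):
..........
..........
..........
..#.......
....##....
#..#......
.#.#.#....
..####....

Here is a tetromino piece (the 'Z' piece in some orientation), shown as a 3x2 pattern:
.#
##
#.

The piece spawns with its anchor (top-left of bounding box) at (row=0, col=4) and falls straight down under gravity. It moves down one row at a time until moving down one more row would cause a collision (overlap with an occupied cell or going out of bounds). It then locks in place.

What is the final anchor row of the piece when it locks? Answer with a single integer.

Answer: 1

Derivation:
Spawn at (row=0, col=4). Try each row:
  row 0: fits
  row 1: fits
  row 2: blocked -> lock at row 1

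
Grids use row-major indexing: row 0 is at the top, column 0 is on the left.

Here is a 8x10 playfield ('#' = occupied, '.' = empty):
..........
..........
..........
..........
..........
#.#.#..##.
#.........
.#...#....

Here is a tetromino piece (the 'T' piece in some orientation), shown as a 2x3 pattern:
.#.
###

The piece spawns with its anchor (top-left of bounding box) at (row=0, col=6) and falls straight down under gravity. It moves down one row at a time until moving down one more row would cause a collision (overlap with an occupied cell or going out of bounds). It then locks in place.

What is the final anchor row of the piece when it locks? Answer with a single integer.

Spawn at (row=0, col=6). Try each row:
  row 0: fits
  row 1: fits
  row 2: fits
  row 3: fits
  row 4: blocked -> lock at row 3

Answer: 3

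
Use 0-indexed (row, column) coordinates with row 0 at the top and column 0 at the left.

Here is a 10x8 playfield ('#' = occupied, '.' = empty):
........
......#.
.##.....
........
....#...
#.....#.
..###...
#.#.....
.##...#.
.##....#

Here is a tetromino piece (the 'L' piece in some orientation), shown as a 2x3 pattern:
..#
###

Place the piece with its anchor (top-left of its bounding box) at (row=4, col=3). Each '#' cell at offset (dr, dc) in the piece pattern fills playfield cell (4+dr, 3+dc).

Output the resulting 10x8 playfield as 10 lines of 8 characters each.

Answer: ........
......#.
.##.....
........
....##..
#..####.
..###...
#.#.....
.##...#.
.##....#

Derivation:
Fill (4+0,3+2) = (4,5)
Fill (4+1,3+0) = (5,3)
Fill (4+1,3+1) = (5,4)
Fill (4+1,3+2) = (5,5)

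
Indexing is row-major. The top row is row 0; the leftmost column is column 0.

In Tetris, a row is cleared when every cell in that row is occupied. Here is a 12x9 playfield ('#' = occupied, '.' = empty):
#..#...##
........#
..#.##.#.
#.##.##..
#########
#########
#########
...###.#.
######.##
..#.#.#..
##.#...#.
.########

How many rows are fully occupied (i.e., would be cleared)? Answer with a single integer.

Answer: 3

Derivation:
Check each row:
  row 0: 5 empty cells -> not full
  row 1: 8 empty cells -> not full
  row 2: 5 empty cells -> not full
  row 3: 4 empty cells -> not full
  row 4: 0 empty cells -> FULL (clear)
  row 5: 0 empty cells -> FULL (clear)
  row 6: 0 empty cells -> FULL (clear)
  row 7: 5 empty cells -> not full
  row 8: 1 empty cell -> not full
  row 9: 6 empty cells -> not full
  row 10: 5 empty cells -> not full
  row 11: 1 empty cell -> not full
Total rows cleared: 3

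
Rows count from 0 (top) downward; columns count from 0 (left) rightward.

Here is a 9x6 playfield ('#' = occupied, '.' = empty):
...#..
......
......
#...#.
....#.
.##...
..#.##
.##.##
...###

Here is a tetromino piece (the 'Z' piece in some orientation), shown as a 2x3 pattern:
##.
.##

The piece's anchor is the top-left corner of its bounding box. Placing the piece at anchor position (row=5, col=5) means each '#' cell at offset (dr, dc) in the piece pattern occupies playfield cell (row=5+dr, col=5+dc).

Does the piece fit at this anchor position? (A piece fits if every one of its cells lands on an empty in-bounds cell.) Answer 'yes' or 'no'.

Check each piece cell at anchor (5, 5):
  offset (0,0) -> (5,5): empty -> OK
  offset (0,1) -> (5,6): out of bounds -> FAIL
  offset (1,1) -> (6,6): out of bounds -> FAIL
  offset (1,2) -> (6,7): out of bounds -> FAIL
All cells valid: no

Answer: no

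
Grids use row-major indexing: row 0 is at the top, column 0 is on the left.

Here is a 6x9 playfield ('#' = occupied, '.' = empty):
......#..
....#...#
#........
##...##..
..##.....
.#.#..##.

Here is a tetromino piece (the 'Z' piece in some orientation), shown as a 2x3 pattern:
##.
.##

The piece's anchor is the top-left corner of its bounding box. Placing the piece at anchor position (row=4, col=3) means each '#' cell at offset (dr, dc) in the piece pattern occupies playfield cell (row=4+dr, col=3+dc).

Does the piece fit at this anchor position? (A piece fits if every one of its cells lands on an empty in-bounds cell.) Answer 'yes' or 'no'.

Check each piece cell at anchor (4, 3):
  offset (0,0) -> (4,3): occupied ('#') -> FAIL
  offset (0,1) -> (4,4): empty -> OK
  offset (1,1) -> (5,4): empty -> OK
  offset (1,2) -> (5,5): empty -> OK
All cells valid: no

Answer: no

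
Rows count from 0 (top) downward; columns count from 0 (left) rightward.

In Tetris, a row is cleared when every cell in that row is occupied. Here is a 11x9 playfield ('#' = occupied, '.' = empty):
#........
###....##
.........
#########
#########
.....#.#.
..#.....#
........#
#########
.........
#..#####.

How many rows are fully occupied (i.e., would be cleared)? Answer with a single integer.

Check each row:
  row 0: 8 empty cells -> not full
  row 1: 4 empty cells -> not full
  row 2: 9 empty cells -> not full
  row 3: 0 empty cells -> FULL (clear)
  row 4: 0 empty cells -> FULL (clear)
  row 5: 7 empty cells -> not full
  row 6: 7 empty cells -> not full
  row 7: 8 empty cells -> not full
  row 8: 0 empty cells -> FULL (clear)
  row 9: 9 empty cells -> not full
  row 10: 3 empty cells -> not full
Total rows cleared: 3

Answer: 3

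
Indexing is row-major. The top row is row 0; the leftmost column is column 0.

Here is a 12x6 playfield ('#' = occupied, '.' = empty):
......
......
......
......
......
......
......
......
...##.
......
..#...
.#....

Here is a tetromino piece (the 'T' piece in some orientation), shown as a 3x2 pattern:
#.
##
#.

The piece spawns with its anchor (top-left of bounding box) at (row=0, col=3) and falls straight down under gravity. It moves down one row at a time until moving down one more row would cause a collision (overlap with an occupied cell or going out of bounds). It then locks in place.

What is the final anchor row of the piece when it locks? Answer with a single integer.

Spawn at (row=0, col=3). Try each row:
  row 0: fits
  row 1: fits
  row 2: fits
  row 3: fits
  row 4: fits
  row 5: fits
  row 6: blocked -> lock at row 5

Answer: 5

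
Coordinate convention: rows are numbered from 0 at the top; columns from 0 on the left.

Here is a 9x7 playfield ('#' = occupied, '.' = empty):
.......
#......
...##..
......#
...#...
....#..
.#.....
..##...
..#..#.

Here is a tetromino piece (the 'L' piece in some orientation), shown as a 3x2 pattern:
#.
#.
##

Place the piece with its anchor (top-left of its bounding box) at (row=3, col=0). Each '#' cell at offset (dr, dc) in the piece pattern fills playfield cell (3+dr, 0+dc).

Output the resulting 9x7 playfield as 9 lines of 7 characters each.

Fill (3+0,0+0) = (3,0)
Fill (3+1,0+0) = (4,0)
Fill (3+2,0+0) = (5,0)
Fill (3+2,0+1) = (5,1)

Answer: .......
#......
...##..
#.....#
#..#...
##..#..
.#.....
..##...
..#..#.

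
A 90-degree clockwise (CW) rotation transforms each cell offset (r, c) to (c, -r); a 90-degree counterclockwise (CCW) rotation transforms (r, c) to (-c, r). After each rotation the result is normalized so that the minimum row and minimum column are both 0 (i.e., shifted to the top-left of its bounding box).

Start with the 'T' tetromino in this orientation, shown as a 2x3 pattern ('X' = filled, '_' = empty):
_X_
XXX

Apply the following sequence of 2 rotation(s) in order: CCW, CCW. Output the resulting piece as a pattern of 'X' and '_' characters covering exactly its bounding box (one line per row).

Start:
_X_
XXX
After rotation 1 (CCW):
_X
XX
_X
After rotation 2 (CCW):
XXX
_X_

Answer: XXX
_X_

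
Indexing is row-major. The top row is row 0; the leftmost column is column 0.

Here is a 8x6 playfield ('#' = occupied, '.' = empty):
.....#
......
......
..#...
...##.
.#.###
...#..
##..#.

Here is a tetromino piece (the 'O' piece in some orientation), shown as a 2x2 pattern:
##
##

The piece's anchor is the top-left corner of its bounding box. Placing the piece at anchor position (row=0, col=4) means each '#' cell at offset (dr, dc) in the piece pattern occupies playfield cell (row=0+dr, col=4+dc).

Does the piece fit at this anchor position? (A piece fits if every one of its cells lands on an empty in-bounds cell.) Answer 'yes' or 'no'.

Answer: no

Derivation:
Check each piece cell at anchor (0, 4):
  offset (0,0) -> (0,4): empty -> OK
  offset (0,1) -> (0,5): occupied ('#') -> FAIL
  offset (1,0) -> (1,4): empty -> OK
  offset (1,1) -> (1,5): empty -> OK
All cells valid: no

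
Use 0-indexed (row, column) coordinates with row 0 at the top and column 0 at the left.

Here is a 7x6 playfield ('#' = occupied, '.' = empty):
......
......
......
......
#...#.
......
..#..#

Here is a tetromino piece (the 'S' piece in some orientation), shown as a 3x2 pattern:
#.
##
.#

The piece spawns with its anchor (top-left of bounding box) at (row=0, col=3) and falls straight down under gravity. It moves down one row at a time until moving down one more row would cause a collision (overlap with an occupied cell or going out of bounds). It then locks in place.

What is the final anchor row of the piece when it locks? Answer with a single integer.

Spawn at (row=0, col=3). Try each row:
  row 0: fits
  row 1: fits
  row 2: blocked -> lock at row 1

Answer: 1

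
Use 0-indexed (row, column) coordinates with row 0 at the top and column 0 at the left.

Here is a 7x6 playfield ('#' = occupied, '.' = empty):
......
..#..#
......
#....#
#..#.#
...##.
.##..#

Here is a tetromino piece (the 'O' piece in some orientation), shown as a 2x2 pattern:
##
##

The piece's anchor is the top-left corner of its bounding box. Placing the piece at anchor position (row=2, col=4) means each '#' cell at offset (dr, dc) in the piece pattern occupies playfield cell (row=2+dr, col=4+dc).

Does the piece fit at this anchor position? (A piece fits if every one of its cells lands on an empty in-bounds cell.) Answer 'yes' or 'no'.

Check each piece cell at anchor (2, 4):
  offset (0,0) -> (2,4): empty -> OK
  offset (0,1) -> (2,5): empty -> OK
  offset (1,0) -> (3,4): empty -> OK
  offset (1,1) -> (3,5): occupied ('#') -> FAIL
All cells valid: no

Answer: no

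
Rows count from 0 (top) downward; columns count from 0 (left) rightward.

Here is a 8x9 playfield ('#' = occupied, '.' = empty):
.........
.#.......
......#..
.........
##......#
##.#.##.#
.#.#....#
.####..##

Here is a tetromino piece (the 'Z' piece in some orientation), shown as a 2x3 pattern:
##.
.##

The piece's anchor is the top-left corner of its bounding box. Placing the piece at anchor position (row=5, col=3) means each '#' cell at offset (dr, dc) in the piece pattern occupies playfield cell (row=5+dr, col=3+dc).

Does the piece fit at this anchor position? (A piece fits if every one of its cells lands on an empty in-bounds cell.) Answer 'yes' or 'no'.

Answer: no

Derivation:
Check each piece cell at anchor (5, 3):
  offset (0,0) -> (5,3): occupied ('#') -> FAIL
  offset (0,1) -> (5,4): empty -> OK
  offset (1,1) -> (6,4): empty -> OK
  offset (1,2) -> (6,5): empty -> OK
All cells valid: no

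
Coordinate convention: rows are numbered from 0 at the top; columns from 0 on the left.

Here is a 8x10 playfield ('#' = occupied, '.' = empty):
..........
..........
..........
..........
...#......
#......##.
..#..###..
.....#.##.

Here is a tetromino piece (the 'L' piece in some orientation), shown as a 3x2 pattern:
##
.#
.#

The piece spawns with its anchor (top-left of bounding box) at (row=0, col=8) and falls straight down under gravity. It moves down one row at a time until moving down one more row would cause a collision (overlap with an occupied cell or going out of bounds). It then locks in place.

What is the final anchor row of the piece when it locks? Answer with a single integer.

Answer: 4

Derivation:
Spawn at (row=0, col=8). Try each row:
  row 0: fits
  row 1: fits
  row 2: fits
  row 3: fits
  row 4: fits
  row 5: blocked -> lock at row 4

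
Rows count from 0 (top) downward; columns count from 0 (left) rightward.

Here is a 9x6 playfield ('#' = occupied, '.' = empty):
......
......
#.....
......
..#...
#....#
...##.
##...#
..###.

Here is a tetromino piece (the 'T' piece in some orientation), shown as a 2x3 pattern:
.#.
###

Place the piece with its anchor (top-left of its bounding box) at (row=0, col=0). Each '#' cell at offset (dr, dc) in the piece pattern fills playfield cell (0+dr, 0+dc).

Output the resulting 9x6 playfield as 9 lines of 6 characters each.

Answer: .#....
###...
#.....
......
..#...
#....#
...##.
##...#
..###.

Derivation:
Fill (0+0,0+1) = (0,1)
Fill (0+1,0+0) = (1,0)
Fill (0+1,0+1) = (1,1)
Fill (0+1,0+2) = (1,2)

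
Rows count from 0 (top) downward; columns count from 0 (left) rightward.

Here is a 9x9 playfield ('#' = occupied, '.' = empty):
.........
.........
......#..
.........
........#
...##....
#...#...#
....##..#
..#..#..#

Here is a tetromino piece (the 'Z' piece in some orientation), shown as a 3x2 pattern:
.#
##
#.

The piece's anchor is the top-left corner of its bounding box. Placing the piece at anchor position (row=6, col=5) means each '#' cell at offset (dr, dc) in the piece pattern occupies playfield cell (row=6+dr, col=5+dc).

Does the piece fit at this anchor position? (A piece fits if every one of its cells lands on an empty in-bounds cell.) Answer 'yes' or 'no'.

Answer: no

Derivation:
Check each piece cell at anchor (6, 5):
  offset (0,1) -> (6,6): empty -> OK
  offset (1,0) -> (7,5): occupied ('#') -> FAIL
  offset (1,1) -> (7,6): empty -> OK
  offset (2,0) -> (8,5): occupied ('#') -> FAIL
All cells valid: no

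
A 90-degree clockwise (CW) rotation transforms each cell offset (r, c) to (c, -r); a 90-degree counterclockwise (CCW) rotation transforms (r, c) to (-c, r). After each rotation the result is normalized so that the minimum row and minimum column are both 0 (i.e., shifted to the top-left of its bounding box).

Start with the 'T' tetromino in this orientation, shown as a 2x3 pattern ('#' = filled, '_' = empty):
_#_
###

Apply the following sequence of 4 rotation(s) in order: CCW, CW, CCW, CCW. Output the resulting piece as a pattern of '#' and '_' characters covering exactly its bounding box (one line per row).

Start:
_#_
###
After rotation 1 (CCW):
_#
##
_#
After rotation 2 (CW):
_#_
###
After rotation 3 (CCW):
_#
##
_#
After rotation 4 (CCW):
###
_#_

Answer: ###
_#_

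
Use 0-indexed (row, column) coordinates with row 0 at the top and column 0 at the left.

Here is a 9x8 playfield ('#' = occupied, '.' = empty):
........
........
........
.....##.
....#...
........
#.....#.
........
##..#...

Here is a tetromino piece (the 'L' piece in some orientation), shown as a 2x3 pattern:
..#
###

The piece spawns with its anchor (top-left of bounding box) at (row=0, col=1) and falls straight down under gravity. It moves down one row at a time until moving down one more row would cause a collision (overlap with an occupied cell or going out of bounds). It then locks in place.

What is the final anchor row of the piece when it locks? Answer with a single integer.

Answer: 6

Derivation:
Spawn at (row=0, col=1). Try each row:
  row 0: fits
  row 1: fits
  row 2: fits
  row 3: fits
  row 4: fits
  row 5: fits
  row 6: fits
  row 7: blocked -> lock at row 6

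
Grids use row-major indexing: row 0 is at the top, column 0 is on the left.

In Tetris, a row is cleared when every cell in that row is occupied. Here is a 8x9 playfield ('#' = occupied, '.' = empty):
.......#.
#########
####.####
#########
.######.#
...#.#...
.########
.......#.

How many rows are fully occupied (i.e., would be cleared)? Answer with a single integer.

Check each row:
  row 0: 8 empty cells -> not full
  row 1: 0 empty cells -> FULL (clear)
  row 2: 1 empty cell -> not full
  row 3: 0 empty cells -> FULL (clear)
  row 4: 2 empty cells -> not full
  row 5: 7 empty cells -> not full
  row 6: 1 empty cell -> not full
  row 7: 8 empty cells -> not full
Total rows cleared: 2

Answer: 2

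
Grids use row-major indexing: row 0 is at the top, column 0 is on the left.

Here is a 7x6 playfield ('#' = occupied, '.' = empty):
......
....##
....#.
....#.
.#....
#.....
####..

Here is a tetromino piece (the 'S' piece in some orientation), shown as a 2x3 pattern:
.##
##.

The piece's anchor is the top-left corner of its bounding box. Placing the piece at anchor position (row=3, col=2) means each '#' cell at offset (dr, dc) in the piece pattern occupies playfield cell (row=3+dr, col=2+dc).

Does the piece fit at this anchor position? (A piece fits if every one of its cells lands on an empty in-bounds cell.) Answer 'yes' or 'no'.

Check each piece cell at anchor (3, 2):
  offset (0,1) -> (3,3): empty -> OK
  offset (0,2) -> (3,4): occupied ('#') -> FAIL
  offset (1,0) -> (4,2): empty -> OK
  offset (1,1) -> (4,3): empty -> OK
All cells valid: no

Answer: no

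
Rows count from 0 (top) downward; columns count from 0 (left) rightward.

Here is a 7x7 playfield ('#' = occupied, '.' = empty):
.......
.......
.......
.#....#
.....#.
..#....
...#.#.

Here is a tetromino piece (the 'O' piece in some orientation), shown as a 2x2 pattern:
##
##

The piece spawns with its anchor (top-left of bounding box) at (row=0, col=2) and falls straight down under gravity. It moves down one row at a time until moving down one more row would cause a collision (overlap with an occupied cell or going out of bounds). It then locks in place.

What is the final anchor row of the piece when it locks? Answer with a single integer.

Answer: 3

Derivation:
Spawn at (row=0, col=2). Try each row:
  row 0: fits
  row 1: fits
  row 2: fits
  row 3: fits
  row 4: blocked -> lock at row 3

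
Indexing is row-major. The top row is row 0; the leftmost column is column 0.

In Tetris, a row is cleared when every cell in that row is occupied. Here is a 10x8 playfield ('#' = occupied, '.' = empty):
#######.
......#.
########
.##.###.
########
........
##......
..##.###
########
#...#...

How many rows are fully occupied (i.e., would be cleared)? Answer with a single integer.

Answer: 3

Derivation:
Check each row:
  row 0: 1 empty cell -> not full
  row 1: 7 empty cells -> not full
  row 2: 0 empty cells -> FULL (clear)
  row 3: 3 empty cells -> not full
  row 4: 0 empty cells -> FULL (clear)
  row 5: 8 empty cells -> not full
  row 6: 6 empty cells -> not full
  row 7: 3 empty cells -> not full
  row 8: 0 empty cells -> FULL (clear)
  row 9: 6 empty cells -> not full
Total rows cleared: 3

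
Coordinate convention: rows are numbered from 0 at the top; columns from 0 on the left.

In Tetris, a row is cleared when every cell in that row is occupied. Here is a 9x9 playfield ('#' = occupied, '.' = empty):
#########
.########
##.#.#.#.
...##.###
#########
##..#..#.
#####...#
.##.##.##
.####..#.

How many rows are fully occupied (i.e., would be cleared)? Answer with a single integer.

Check each row:
  row 0: 0 empty cells -> FULL (clear)
  row 1: 1 empty cell -> not full
  row 2: 4 empty cells -> not full
  row 3: 4 empty cells -> not full
  row 4: 0 empty cells -> FULL (clear)
  row 5: 5 empty cells -> not full
  row 6: 3 empty cells -> not full
  row 7: 3 empty cells -> not full
  row 8: 4 empty cells -> not full
Total rows cleared: 2

Answer: 2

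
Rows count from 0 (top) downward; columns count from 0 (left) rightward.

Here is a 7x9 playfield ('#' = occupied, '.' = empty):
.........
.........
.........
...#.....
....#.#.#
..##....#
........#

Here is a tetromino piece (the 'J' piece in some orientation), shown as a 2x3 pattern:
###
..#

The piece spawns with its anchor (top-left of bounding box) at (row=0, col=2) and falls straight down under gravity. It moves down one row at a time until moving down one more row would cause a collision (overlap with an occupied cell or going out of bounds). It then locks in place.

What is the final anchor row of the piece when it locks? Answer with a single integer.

Spawn at (row=0, col=2). Try each row:
  row 0: fits
  row 1: fits
  row 2: fits
  row 3: blocked -> lock at row 2

Answer: 2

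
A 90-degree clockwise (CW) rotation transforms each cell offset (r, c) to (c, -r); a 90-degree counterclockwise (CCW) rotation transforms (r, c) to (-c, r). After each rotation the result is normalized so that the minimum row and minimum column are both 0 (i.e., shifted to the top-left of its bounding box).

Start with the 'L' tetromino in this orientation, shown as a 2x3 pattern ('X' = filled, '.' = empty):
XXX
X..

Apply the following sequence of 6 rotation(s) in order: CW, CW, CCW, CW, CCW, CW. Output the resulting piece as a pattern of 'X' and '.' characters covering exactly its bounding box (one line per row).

Start:
XXX
X..
After rotation 1 (CW):
XX
.X
.X
After rotation 2 (CW):
..X
XXX
After rotation 3 (CCW):
XX
.X
.X
After rotation 4 (CW):
..X
XXX
After rotation 5 (CCW):
XX
.X
.X
After rotation 6 (CW):
..X
XXX

Answer: ..X
XXX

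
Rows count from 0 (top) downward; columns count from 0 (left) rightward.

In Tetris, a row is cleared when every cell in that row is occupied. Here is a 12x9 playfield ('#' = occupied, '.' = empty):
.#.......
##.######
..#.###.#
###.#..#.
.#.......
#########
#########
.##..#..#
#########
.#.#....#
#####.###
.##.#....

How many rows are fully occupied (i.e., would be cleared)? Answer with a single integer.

Check each row:
  row 0: 8 empty cells -> not full
  row 1: 1 empty cell -> not full
  row 2: 4 empty cells -> not full
  row 3: 4 empty cells -> not full
  row 4: 8 empty cells -> not full
  row 5: 0 empty cells -> FULL (clear)
  row 6: 0 empty cells -> FULL (clear)
  row 7: 5 empty cells -> not full
  row 8: 0 empty cells -> FULL (clear)
  row 9: 6 empty cells -> not full
  row 10: 1 empty cell -> not full
  row 11: 6 empty cells -> not full
Total rows cleared: 3

Answer: 3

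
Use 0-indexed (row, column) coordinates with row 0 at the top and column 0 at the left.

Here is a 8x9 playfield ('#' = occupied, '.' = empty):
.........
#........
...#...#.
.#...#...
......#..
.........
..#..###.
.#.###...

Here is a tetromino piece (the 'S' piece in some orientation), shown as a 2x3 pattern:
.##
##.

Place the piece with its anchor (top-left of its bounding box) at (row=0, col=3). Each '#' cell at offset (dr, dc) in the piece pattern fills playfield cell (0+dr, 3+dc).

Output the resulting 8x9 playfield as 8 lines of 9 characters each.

Answer: ....##...
#..##....
...#...#.
.#...#...
......#..
.........
..#..###.
.#.###...

Derivation:
Fill (0+0,3+1) = (0,4)
Fill (0+0,3+2) = (0,5)
Fill (0+1,3+0) = (1,3)
Fill (0+1,3+1) = (1,4)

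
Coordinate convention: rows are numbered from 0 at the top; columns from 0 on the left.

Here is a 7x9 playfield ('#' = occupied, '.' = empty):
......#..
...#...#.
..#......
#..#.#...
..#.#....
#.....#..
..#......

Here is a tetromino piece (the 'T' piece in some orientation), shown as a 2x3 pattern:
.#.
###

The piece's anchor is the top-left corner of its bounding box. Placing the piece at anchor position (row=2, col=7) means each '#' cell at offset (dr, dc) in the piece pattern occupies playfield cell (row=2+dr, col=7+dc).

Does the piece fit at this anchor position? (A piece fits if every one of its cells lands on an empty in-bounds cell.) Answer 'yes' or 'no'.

Answer: no

Derivation:
Check each piece cell at anchor (2, 7):
  offset (0,1) -> (2,8): empty -> OK
  offset (1,0) -> (3,7): empty -> OK
  offset (1,1) -> (3,8): empty -> OK
  offset (1,2) -> (3,9): out of bounds -> FAIL
All cells valid: no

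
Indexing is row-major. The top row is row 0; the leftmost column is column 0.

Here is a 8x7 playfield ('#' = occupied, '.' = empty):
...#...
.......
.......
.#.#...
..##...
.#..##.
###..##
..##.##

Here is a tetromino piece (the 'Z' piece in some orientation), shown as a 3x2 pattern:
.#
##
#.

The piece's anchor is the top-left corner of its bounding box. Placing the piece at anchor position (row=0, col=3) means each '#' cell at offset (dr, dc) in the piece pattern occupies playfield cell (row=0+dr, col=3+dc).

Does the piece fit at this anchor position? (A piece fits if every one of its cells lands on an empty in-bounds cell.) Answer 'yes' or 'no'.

Answer: yes

Derivation:
Check each piece cell at anchor (0, 3):
  offset (0,1) -> (0,4): empty -> OK
  offset (1,0) -> (1,3): empty -> OK
  offset (1,1) -> (1,4): empty -> OK
  offset (2,0) -> (2,3): empty -> OK
All cells valid: yes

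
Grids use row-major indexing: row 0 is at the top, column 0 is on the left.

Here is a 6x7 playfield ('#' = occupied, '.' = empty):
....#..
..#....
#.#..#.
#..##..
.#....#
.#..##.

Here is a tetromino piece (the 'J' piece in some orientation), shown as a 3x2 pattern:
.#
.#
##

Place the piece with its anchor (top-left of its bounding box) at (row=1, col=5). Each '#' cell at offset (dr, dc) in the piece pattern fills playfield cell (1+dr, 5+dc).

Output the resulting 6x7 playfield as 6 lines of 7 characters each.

Fill (1+0,5+1) = (1,6)
Fill (1+1,5+1) = (2,6)
Fill (1+2,5+0) = (3,5)
Fill (1+2,5+1) = (3,6)

Answer: ....#..
..#...#
#.#..##
#..####
.#....#
.#..##.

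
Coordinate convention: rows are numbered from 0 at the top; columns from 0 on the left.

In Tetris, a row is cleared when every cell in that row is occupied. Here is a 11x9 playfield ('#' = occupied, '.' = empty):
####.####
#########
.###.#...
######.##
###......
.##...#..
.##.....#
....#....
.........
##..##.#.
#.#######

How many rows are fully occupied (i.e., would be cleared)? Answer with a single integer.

Check each row:
  row 0: 1 empty cell -> not full
  row 1: 0 empty cells -> FULL (clear)
  row 2: 5 empty cells -> not full
  row 3: 1 empty cell -> not full
  row 4: 6 empty cells -> not full
  row 5: 6 empty cells -> not full
  row 6: 6 empty cells -> not full
  row 7: 8 empty cells -> not full
  row 8: 9 empty cells -> not full
  row 9: 4 empty cells -> not full
  row 10: 1 empty cell -> not full
Total rows cleared: 1

Answer: 1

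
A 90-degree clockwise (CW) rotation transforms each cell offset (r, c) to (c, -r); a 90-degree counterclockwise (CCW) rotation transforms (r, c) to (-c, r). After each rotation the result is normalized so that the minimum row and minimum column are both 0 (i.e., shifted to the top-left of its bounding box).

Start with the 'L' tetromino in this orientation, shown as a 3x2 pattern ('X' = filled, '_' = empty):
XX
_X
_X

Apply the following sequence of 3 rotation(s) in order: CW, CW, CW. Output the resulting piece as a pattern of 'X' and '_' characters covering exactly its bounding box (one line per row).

Answer: XXX
X__

Derivation:
Start:
XX
_X
_X
After rotation 1 (CW):
__X
XXX
After rotation 2 (CW):
X_
X_
XX
After rotation 3 (CW):
XXX
X__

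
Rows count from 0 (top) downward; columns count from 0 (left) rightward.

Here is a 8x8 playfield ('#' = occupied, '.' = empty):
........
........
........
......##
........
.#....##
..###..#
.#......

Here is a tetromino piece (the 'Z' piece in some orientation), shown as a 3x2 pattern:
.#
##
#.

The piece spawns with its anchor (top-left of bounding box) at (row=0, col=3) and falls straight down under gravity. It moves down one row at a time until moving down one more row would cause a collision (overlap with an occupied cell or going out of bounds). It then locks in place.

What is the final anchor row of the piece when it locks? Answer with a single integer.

Answer: 3

Derivation:
Spawn at (row=0, col=3). Try each row:
  row 0: fits
  row 1: fits
  row 2: fits
  row 3: fits
  row 4: blocked -> lock at row 3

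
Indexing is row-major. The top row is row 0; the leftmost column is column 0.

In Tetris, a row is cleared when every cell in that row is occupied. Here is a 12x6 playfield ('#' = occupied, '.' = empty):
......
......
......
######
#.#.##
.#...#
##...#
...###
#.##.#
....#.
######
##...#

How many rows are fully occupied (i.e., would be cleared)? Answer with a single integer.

Check each row:
  row 0: 6 empty cells -> not full
  row 1: 6 empty cells -> not full
  row 2: 6 empty cells -> not full
  row 3: 0 empty cells -> FULL (clear)
  row 4: 2 empty cells -> not full
  row 5: 4 empty cells -> not full
  row 6: 3 empty cells -> not full
  row 7: 3 empty cells -> not full
  row 8: 2 empty cells -> not full
  row 9: 5 empty cells -> not full
  row 10: 0 empty cells -> FULL (clear)
  row 11: 3 empty cells -> not full
Total rows cleared: 2

Answer: 2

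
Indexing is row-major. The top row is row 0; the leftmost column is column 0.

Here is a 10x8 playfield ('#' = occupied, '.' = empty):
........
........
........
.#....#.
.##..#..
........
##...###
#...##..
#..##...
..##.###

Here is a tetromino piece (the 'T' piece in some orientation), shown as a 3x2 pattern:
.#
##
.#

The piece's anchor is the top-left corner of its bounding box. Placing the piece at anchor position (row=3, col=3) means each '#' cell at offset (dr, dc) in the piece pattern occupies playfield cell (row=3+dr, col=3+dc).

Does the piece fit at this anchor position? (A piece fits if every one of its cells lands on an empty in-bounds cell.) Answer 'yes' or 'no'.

Answer: yes

Derivation:
Check each piece cell at anchor (3, 3):
  offset (0,1) -> (3,4): empty -> OK
  offset (1,0) -> (4,3): empty -> OK
  offset (1,1) -> (4,4): empty -> OK
  offset (2,1) -> (5,4): empty -> OK
All cells valid: yes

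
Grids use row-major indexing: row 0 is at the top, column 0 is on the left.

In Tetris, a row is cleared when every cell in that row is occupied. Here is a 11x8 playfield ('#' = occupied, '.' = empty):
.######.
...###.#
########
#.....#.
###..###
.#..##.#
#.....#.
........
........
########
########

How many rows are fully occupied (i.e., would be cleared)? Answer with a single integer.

Answer: 3

Derivation:
Check each row:
  row 0: 2 empty cells -> not full
  row 1: 4 empty cells -> not full
  row 2: 0 empty cells -> FULL (clear)
  row 3: 6 empty cells -> not full
  row 4: 2 empty cells -> not full
  row 5: 4 empty cells -> not full
  row 6: 6 empty cells -> not full
  row 7: 8 empty cells -> not full
  row 8: 8 empty cells -> not full
  row 9: 0 empty cells -> FULL (clear)
  row 10: 0 empty cells -> FULL (clear)
Total rows cleared: 3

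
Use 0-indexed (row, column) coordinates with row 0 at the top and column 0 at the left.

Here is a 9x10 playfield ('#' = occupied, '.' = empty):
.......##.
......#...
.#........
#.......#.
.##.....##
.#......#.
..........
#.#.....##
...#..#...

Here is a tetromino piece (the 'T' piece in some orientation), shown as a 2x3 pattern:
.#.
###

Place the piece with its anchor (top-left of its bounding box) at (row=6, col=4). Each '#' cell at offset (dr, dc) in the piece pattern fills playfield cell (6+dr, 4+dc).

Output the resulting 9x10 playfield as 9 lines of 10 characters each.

Answer: .......##.
......#...
.#........
#.......#.
.##.....##
.#......#.
.....#....
#.#.###.##
...#..#...

Derivation:
Fill (6+0,4+1) = (6,5)
Fill (6+1,4+0) = (7,4)
Fill (6+1,4+1) = (7,5)
Fill (6+1,4+2) = (7,6)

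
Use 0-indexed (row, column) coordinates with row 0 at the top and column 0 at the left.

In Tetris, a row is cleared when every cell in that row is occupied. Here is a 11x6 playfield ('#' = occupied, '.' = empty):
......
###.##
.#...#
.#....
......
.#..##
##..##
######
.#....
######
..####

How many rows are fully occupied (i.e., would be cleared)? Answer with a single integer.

Check each row:
  row 0: 6 empty cells -> not full
  row 1: 1 empty cell -> not full
  row 2: 4 empty cells -> not full
  row 3: 5 empty cells -> not full
  row 4: 6 empty cells -> not full
  row 5: 3 empty cells -> not full
  row 6: 2 empty cells -> not full
  row 7: 0 empty cells -> FULL (clear)
  row 8: 5 empty cells -> not full
  row 9: 0 empty cells -> FULL (clear)
  row 10: 2 empty cells -> not full
Total rows cleared: 2

Answer: 2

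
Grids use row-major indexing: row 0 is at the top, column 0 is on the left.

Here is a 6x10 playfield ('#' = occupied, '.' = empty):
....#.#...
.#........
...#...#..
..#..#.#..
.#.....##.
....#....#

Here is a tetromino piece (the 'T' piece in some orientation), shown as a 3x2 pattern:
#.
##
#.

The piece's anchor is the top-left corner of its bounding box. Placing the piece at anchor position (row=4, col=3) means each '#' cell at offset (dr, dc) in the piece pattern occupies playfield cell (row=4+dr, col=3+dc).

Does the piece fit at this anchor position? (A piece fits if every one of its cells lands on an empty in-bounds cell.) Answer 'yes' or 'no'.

Answer: no

Derivation:
Check each piece cell at anchor (4, 3):
  offset (0,0) -> (4,3): empty -> OK
  offset (1,0) -> (5,3): empty -> OK
  offset (1,1) -> (5,4): occupied ('#') -> FAIL
  offset (2,0) -> (6,3): out of bounds -> FAIL
All cells valid: no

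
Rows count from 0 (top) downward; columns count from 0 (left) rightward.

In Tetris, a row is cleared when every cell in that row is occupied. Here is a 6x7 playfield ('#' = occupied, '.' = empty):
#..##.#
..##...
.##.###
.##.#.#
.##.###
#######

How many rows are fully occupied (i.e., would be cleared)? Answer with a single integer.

Check each row:
  row 0: 3 empty cells -> not full
  row 1: 5 empty cells -> not full
  row 2: 2 empty cells -> not full
  row 3: 3 empty cells -> not full
  row 4: 2 empty cells -> not full
  row 5: 0 empty cells -> FULL (clear)
Total rows cleared: 1

Answer: 1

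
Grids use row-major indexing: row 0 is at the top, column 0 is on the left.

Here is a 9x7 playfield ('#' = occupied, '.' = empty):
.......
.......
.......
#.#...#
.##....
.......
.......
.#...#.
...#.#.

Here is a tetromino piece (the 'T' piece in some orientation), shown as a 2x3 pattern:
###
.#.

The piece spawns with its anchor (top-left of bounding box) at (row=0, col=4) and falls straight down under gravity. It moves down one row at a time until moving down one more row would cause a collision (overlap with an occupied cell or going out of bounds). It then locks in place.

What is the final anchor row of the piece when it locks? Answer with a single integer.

Answer: 2

Derivation:
Spawn at (row=0, col=4). Try each row:
  row 0: fits
  row 1: fits
  row 2: fits
  row 3: blocked -> lock at row 2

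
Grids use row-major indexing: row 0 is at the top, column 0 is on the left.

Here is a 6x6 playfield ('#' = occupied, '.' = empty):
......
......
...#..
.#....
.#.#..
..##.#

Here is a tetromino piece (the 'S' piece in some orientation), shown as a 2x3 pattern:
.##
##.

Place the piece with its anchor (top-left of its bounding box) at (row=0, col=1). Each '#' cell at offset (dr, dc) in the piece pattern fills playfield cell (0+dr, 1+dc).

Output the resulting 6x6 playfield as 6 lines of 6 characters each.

Answer: ..##..
.##...
...#..
.#....
.#.#..
..##.#

Derivation:
Fill (0+0,1+1) = (0,2)
Fill (0+0,1+2) = (0,3)
Fill (0+1,1+0) = (1,1)
Fill (0+1,1+1) = (1,2)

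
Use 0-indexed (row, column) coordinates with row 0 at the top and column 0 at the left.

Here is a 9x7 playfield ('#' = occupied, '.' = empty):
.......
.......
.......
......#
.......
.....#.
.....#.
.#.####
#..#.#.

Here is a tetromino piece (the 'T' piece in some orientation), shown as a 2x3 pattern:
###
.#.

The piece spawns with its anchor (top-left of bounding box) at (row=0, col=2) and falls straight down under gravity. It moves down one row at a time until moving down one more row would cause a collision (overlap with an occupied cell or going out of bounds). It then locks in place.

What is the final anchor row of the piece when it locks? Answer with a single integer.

Spawn at (row=0, col=2). Try each row:
  row 0: fits
  row 1: fits
  row 2: fits
  row 3: fits
  row 4: fits
  row 5: fits
  row 6: blocked -> lock at row 5

Answer: 5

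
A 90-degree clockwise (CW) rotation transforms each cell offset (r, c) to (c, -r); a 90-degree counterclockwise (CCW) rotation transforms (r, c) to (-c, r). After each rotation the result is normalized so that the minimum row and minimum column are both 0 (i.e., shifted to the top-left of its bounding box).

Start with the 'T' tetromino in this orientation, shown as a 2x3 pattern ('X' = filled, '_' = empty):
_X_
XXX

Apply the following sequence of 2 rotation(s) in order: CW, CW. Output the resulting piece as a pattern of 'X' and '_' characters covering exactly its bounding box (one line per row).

Start:
_X_
XXX
After rotation 1 (CW):
X_
XX
X_
After rotation 2 (CW):
XXX
_X_

Answer: XXX
_X_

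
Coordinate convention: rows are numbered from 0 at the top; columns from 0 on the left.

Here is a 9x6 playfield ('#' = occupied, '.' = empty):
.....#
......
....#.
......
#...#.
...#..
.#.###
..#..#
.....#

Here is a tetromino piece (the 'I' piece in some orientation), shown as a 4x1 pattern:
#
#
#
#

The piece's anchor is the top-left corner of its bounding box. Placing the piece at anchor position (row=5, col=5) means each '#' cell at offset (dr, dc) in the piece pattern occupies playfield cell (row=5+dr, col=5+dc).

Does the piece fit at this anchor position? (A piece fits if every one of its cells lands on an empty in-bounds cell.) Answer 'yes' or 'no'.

Check each piece cell at anchor (5, 5):
  offset (0,0) -> (5,5): empty -> OK
  offset (1,0) -> (6,5): occupied ('#') -> FAIL
  offset (2,0) -> (7,5): occupied ('#') -> FAIL
  offset (3,0) -> (8,5): occupied ('#') -> FAIL
All cells valid: no

Answer: no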